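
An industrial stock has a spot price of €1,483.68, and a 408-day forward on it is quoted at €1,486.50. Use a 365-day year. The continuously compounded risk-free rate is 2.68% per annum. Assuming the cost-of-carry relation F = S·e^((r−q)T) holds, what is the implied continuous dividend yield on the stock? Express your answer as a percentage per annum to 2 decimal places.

2.51%

From F = S·e^((r−q)T): (r − q) = ln(F/S)/T
ln(1486.50/1483.68) = ln(1.001901) = 0.001899
(r − q) = 0.001899 / (408/365) = 0.001699
q = r − ln(F/S)/T = 0.0268 − 0.001699 = 0.025101
q = 2.51%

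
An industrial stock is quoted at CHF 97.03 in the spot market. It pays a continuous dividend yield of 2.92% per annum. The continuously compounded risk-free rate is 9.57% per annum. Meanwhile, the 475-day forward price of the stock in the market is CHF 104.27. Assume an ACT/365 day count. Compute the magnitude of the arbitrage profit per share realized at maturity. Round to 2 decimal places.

Fair forward: F* = S·e^(carry·T), with carry = (r − q) = 0.0957 − 0.0292 = 0.0665
F* = 97.03 · e^(0.0665 × 475/365) = 97.03 · e^0.086541 = 97.03 × 1.090396 = CHF 105.8011
Market CHF 104.27 < fair CHF 105.8011: forward underpriced → reverse cash-and-carry (short spot, go long the forward).
At maturity, profit = |F_mkt − F*| = |104.27 − 105.8011| = CHF 1.53 per share

CHF 1.53 per share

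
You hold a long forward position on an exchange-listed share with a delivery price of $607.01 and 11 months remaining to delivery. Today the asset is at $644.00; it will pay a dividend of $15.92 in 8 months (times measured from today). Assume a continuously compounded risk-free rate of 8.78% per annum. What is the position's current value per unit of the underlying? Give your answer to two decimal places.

PV(remaining dividends) I = 15.92·e^(−0.0878·8/12) = 15.0149
Current forward F = (S − I)·e^(rT) = (644.00 − 15.0149)·e^(0.0878·11/12) = 628.9851 × 1.083811 = 681.7010
Value (long) = (F − K)·e^(−rT) = (681.7010 − 607.01) × 0.922670 = 68.9151
Value = $68.92

$68.92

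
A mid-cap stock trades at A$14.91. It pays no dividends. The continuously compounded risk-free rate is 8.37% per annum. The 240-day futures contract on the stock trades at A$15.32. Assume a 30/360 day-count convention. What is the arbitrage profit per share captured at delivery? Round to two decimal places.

Fair futures: F* = S·e^(carry·T), with carry = r = 0.0837
F* = 14.91 · e^(0.0837 × 240/360) = 14.91 · e^0.055800 = 14.91 × 1.057386 = A$15.7656
Market A$15.32 < fair A$15.7656: forward underpriced → reverse cash-and-carry (short spot, go long the forward).
At maturity, profit = |F_mkt − F*| = |15.32 − 15.7656| = A$0.45 per share

A$0.45 per share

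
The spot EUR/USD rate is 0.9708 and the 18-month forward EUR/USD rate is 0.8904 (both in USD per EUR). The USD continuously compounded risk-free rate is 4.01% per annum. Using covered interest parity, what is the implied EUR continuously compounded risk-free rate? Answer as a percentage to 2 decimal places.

9.77%

F = S·e^((r_USD − r_EUR)T) ⇒ r_EUR = r_USD − ln(F/S)/T
ln(0.8904/0.9708) = -0.086450; /(18/12) = -0.057633
r_EUR = 0.0401 + 0.057633 = 0.097733
r_EUR = 9.77%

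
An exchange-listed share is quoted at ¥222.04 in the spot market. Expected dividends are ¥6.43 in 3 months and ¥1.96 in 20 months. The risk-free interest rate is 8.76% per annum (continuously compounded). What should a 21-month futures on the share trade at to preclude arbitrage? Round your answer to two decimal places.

¥249.52

PV(dividends) I = 6.43·e^(−0.0876·3/12) + 1.96·e^(−0.0876·20/12)
I = 6.2907 + 1.6937 = 7.9844
F = (S − I)·e^(rT) = (222.04 − 7.9844) · e^(0.0876·21/12)
= 214.0556 · e^0.153300 = 214.0556 × 1.165675 = ¥249.52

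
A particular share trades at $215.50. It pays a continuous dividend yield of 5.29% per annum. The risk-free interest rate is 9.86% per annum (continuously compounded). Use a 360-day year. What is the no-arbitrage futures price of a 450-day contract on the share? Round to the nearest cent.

F = S·e^((r − q)T) = 215.50 · e^((0.0986 − 0.0529) × 450/360)
= 215.50 · e^0.057125 = 215.50 × 1.058788
F = $228.17

$228.17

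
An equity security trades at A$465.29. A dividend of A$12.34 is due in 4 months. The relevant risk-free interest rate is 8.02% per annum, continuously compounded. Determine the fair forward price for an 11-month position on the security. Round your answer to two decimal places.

A$487.85

PV(dividends) I = 12.34·e^(−0.0802·4/12)
I = 12.0145
F = (S − I)·e^(rT) = (465.29 − 12.0145) · e^(0.0802·11/12)
= 453.2755 · e^0.073517 = 453.2755 × 1.076287 = A$487.85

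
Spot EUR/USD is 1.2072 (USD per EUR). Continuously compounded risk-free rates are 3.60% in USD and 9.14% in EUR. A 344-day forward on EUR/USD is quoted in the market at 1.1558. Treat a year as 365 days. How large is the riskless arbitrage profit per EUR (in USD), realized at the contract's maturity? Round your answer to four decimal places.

Fair forward: F* = S·e^(carry·T), with carry = (r_USD − r_EUR) = 0.0360 − 0.0914 = -0.0554
F* = 1.2072 · e^(-0.0554 × 344/365) = 1.2072 · e^-0.052213 = 1.2072 × 0.949127 = 1.1458
Market 1.1558 > fair 1.1458: forward overpriced → cash-and-carry (buy spot, short the forward).
At maturity, profit = |F_mkt − F*| = |1.1558 − 1.1458| = 0.0100 per EUR (in USD)

0.0100 per EUR (in USD)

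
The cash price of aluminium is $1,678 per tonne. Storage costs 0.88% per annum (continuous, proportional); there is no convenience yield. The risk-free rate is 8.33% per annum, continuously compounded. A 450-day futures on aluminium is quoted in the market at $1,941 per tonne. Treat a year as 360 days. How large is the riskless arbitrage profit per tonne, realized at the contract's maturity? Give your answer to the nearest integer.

Fair futures: F* = S·e^(carry·T), with carry = (r + u) = 0.0833 + 0.0088 = 0.0921
F* = 1678 · e^(0.0921 × 450/360) = 1678 · e^0.115125 = 1678 × 1.122014 = $1882.7395
Market $1941 > fair $1882.7395: forward overpriced → cash-and-carry (buy spot, short the forward).
At maturity, profit = |F_mkt − F*| = |1941 − 1882.7395| = $58 per tonne

$58 per tonne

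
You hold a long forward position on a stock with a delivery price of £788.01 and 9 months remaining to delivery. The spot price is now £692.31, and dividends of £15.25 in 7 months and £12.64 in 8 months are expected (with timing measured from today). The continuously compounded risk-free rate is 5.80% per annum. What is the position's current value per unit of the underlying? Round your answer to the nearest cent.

PV(remaining dividends) I = 15.25·e^(−0.0580·7/12) + 12.64·e^(−0.0580·8/12) = 26.9033
Current forward F = (S − I)·e^(rT) = (692.31 − 26.9033)·e^(0.0580·9/12) = 665.4067 × 1.044460 = 694.9907
Value (long) = (F − K)·e^(−rT) = (694.9907 − 788.01) × 0.957433 = -89.0597
Value = -£89.06

-£89.06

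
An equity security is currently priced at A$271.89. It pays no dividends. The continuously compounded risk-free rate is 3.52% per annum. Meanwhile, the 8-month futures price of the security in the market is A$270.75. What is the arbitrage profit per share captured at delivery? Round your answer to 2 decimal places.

Fair futures: F* = S·e^(carry·T), with carry = r = 0.0352
F* = 271.89 · e^(0.0352 × 8/12) = 271.89 · e^0.023467 = 271.89 × 1.023745 = A$278.3460
Market A$270.75 < fair A$278.3460: forward underpriced → reverse cash-and-carry (short spot, go long the forward).
At maturity, profit = |F_mkt − F*| = |270.75 − 278.3460| = A$7.60 per share

A$7.60 per share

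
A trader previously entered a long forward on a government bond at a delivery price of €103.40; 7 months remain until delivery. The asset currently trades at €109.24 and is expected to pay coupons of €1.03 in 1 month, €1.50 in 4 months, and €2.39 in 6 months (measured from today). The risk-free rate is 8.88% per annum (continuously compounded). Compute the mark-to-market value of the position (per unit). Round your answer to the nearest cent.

€6.29

PV(remaining coupons) I = 1.03·e^(−0.0888·1/12) + 1.50·e^(−0.0888·4/12) + 2.39·e^(−0.0888·6/12) = 4.7649
Current forward F = (S − I)·e^(rT) = (109.24 − 4.7649)·e^(0.0888·7/12) = 104.4751 × 1.053165 = 110.0295
Value (long) = (F − K)·e^(−rT) = (110.0295 − 103.40) × 0.949519 = 6.2948
Value = €6.29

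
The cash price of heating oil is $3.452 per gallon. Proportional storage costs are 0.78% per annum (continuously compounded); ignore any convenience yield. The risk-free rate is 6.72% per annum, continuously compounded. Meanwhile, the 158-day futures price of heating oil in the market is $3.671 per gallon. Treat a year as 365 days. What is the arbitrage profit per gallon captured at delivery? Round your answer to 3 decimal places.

Fair futures: F* = S·e^(carry·T), with carry = (r + u) = 0.0672 + 0.0078 = 0.0750
F* = 3.452 · e^(0.0750 × 158/365) = 3.452 · e^0.032466 = 3.452 × 1.032999 = $3.5659
Market $3.671 > fair $3.5659: forward overpriced → cash-and-carry (buy spot, short the forward).
At maturity, profit = |F_mkt − F*| = |3.671 − 3.5659| = $0.105 per gallon

$0.105 per gallon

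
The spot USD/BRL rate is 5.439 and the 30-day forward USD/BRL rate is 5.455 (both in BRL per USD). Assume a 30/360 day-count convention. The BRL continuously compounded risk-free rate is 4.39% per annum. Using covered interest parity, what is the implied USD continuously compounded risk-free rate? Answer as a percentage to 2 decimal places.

0.87%

F = S·e^((r_BRL − r_USD)T) ⇒ r_USD = r_BRL − ln(F/S)/T
ln(5.455/5.439) = 0.002937; /(30/360) = 0.035244
r_USD = 0.0439 − 0.035244 = 0.008656
r_USD = 0.87%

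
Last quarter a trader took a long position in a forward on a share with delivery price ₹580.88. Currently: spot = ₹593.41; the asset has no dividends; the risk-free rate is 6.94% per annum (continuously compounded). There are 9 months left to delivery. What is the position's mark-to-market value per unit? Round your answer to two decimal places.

₹41.99

Current fair forward for the remaining 9 months: F = S·e^(r·T), r = 0.0694
F = 593.41 · e^(0.0694 × 9/12) = 593.41 × 1.053428 = 625.1147
Value of long forward = (F − K)·e^(−rT) = (625.1147 − 580.88) · e^(−0.0694·9/12)
= 44.2347 × 0.949281 = 41.99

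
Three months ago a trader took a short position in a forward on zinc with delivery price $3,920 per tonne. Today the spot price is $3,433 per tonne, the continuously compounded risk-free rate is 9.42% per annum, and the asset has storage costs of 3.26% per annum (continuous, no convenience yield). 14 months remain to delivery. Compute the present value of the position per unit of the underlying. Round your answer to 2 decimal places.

Current fair forward for the remaining 14 months: F = S·e^((r + u)·T), (r + u) = 0.0942 + 0.0326 = 0.1268
F = 3433 · e^(0.1268 × 14/12) = 3433 × 1.15943560 = 3980.3424
Value of long forward = (F − K)·e^(−rT) = (3980.3424 − 3920) · e^(−0.0942·14/12)
= 60.3424 × 0.89592372 = 54.06
Short position value = −(long value) = -$54.06

-$54.06 per tonne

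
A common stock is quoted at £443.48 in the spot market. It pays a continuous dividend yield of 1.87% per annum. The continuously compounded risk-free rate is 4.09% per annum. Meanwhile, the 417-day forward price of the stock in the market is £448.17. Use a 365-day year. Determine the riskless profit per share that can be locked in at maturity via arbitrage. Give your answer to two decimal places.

Fair forward: F* = S·e^(carry·T), with carry = (r − q) = 0.0409 − 0.0187 = 0.0222
F* = 443.48 · e^(0.0222 × 417/365) = 443.48 · e^0.025363 = 443.48 × 1.025687 = £454.8717
Market £448.17 < fair £454.8717: forward underpriced → reverse cash-and-carry (short spot, go long the forward).
At maturity, profit = |F_mkt − F*| = |448.17 − 454.8717| = £6.70 per share

£6.70 per share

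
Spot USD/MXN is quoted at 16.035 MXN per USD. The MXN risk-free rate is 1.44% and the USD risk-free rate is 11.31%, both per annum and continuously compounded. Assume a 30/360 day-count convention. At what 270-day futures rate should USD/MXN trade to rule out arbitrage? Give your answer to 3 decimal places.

F = S·e^((r_MXN − r_USD)T) = 16.035 · e^((0.0144 − 0.1131) × 270/360)
= 16.035 · e^-0.074025 = 16.035 × 0.928648
F = 14.891 MXN per USD

14.891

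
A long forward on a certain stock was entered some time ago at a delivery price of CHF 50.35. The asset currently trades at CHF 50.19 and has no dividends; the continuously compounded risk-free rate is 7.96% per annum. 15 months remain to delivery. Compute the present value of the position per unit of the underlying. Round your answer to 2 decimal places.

CHF 4.61

Current fair forward for the remaining 15 months: F = S·e^(r·T), r = 0.0796
F = 50.19 · e^(0.0796 × 15/12) = 50.19 × 1.104618 = 55.4408
Value of long forward = (F − K)·e^(−rT) = (55.4408 − 50.35) · e^(−0.0796·15/12)
= 5.0908 × 0.905290 = 4.61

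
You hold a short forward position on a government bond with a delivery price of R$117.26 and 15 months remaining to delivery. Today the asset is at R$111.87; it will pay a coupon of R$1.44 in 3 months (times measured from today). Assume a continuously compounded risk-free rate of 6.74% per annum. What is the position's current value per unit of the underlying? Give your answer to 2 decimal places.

PV(remaining coupons) I = 1.44·e^(−0.0674·3/12) = 1.4159
Current forward F = (S − I)·e^(rT) = (111.87 − 1.4159)·e^(0.0674·15/12) = 110.4541 × 1.087901 = 120.1631
Value (long) = (F − K)·e^(−rT) = (120.1631 − 117.26) × 0.919201 = 2.6685
Short position value = −(long value) = -R$2.67

-R$2.67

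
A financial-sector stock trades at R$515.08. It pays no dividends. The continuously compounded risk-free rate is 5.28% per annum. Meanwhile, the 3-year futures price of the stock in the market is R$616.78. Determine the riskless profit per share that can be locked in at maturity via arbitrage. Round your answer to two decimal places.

Fair futures: F* = S·e^(carry·T), with carry = r = 0.0528
F* = 515.08 · e^(0.0528 × 3) = 515.08 · e^0.158400 = 515.08 × 1.171635 = R$603.4858
Market R$616.78 > fair R$603.4858: forward overpriced → cash-and-carry (buy spot, short the forward).
At maturity, profit = |F_mkt − F*| = |616.78 − 603.4858| = R$13.29 per share

R$13.29 per share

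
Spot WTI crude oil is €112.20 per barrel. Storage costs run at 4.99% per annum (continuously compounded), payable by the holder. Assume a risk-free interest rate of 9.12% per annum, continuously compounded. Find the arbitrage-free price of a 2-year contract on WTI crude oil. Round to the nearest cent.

€148.78 per barrel

Net carry = r + u − y = 0.0912 + 0.0499 − 0.0000 = 0.1411
F = S·e^((r+u−y)T) = 112.20 · e^(0.1411 × 2) = 112.20 · e^0.282200
= 112.20 × 1.326044 = €148.78 per barrel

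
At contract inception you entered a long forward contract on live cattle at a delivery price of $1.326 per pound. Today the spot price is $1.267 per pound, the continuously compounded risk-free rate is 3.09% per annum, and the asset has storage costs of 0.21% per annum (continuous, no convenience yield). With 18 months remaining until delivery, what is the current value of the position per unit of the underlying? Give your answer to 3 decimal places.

Current fair forward for the remaining 18 months: F = S·e^((r + u)·T), (r + u) = 0.0309 + 0.0021 = 0.0330
F = 1.267 · e^(0.0330 × 18/12) = 1.267 × 1.050746 = 1.3313
Value of long forward = (F − K)·e^(−rT) = (1.3313 − 1.326) · e^(−0.0309·18/12)
= 0.0053 × 0.954708 = 0.005

$0.005 per pound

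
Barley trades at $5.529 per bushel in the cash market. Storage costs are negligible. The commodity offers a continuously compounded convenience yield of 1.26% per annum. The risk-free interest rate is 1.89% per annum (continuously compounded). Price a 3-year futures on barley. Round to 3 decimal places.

$5.634 per bushel

Net carry = r + u − y = 0.0189 + 0.0000 − 0.0126 = 0.0063
F = S·e^((r+u−y)T) = 5.529 · e^(0.0063 × 3) = 5.529 · e^0.018900
= 5.529 × 1.019080 = $5.634 per bushel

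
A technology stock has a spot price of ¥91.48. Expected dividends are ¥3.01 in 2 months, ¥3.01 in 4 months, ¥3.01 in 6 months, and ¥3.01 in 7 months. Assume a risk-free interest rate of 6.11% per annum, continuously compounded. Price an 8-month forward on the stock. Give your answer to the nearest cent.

¥83.04

PV(dividends) I = 3.01·e^(−0.0611·2/12) + 3.01·e^(−0.0611·4/12) + 3.01·e^(−0.0611·6/12) + 3.01·e^(−0.0611·7/12)
I = 2.9795 + 2.9493 + 2.9194 + 2.9046 = 11.7528
F = (S − I)·e^(rT) = (91.48 − 11.7528) · e^(0.0611·8/12)
= 79.7272 · e^0.040733 = 79.7272 × 1.041574 = ¥83.04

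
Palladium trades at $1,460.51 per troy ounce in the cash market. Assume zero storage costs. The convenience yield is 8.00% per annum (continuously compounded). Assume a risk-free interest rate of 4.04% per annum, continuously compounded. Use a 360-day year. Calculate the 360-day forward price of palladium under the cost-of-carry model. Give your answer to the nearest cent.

$1,403.80 per troy ounce

Net carry = r + u − y = 0.0404 + 0.0000 − 0.0800 = -0.0396
F = S·e^((r+u−y)T) = 1460.51 · e^(-0.0396 × 360/360) = 1460.51 · e^-0.03960000
= 1460.51 × 0.96117383 = $1,403.80 per troy ounce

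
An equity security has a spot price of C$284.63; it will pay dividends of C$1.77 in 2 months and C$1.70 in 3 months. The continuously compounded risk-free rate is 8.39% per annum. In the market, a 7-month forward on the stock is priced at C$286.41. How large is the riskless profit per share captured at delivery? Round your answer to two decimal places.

C$8.92 per share

PV(dividends) I = 1.77·e^(−0.0839·2/12) + 1.70·e^(−0.0839·3/12) = 3.4101
Fair forward F* = (S − I)·e^(rT) = (284.63 − 3.4101)·e^0.048942 = 281.2199 × 1.050159 = 295.3256
Market C$286.41 < fair 295.3256: forward underpriced → reverse cash-and-carry (short the stock, invest proceeds at r, pay the dividends, go long the forward).
Profit at T = |F_mkt − F*| = |286.41 − 295.3256| = C$8.92 per share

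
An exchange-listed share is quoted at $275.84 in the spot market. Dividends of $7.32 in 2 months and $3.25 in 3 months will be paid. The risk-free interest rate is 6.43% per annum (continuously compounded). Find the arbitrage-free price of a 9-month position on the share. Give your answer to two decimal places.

PV(dividends) I = 7.32·e^(−0.0643·2/12) + 3.25·e^(−0.0643·3/12)
I = 7.2420 + 3.1982 = 10.4402
F = (S − I)·e^(rT) = (275.84 − 10.4402) · e^(0.0643·9/12)
= 265.3998 · e^0.048225 = 265.3998 × 1.049407 = $278.51

$278.51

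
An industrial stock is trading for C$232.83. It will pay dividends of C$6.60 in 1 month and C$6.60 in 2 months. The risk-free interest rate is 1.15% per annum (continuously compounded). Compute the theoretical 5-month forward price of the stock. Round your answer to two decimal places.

C$220.70

PV(dividends) I = 6.60·e^(−0.0115·1/12) + 6.60·e^(−0.0115·2/12)
I = 6.5937 + 6.5874 = 13.1811
F = (S − I)·e^(rT) = (232.83 − 13.1811) · e^(0.0115·5/12)
= 219.6489 · e^0.004792 = 219.6489 × 1.004803 = C$220.70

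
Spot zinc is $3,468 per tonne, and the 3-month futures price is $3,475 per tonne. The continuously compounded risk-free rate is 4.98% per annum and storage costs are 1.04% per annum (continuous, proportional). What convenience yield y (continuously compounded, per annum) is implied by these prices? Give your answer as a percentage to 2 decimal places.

F = S·e^((r+u−y)T) ⇒ (r+u−y) = ln(F/S)/T
ln(3475/3468) = 0.002016; /T ⇒ 0.008064
y = r + u − ln(F/S)/T = 0.0498 + 0.0104 − 0.008064 = 0.052136
y = 5.21%

5.21%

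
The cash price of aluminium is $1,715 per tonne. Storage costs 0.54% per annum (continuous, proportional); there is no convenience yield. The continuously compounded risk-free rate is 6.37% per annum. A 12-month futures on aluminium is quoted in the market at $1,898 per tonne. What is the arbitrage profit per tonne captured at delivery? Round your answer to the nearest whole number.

$60 per tonne

Fair futures: F* = S·e^(carry·T), with carry = (r + u) = 0.0637 + 0.0054 = 0.0691
F* = 1715 · e^(0.0691 × 12/12) = 1715 · e^0.069100 = 1715 × 1.071543 = $1837.6962
Market $1898 > fair $1837.6962: forward overpriced → cash-and-carry (buy spot, short the forward).
At maturity, profit = |F_mkt − F*| = |1898 − 1837.6962| = $60 per tonne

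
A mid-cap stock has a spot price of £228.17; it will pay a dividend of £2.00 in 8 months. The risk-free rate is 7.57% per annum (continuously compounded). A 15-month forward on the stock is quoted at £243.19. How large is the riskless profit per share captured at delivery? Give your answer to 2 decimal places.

PV(dividends) I = 2.00·e^(−0.0757·8/12) = 1.9016
Fair forward F* = (S − I)·e^(rT) = (228.17 − 1.9016)·e^0.094625 = 226.2684 × 1.099247 = 248.7249
Market £243.19 < fair 248.7249: forward underpriced → reverse cash-and-carry (short the stock, invest proceeds at r, pay the dividends, go long the forward).
Profit at T = |F_mkt − F*| = |243.19 − 248.7249| = £5.53 per share

£5.53 per share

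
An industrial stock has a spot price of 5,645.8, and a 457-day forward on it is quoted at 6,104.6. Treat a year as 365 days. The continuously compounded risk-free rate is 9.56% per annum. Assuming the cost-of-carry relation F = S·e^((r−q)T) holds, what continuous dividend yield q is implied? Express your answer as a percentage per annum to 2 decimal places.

3.32%

From F = S·e^((r−q)T): (r − q) = ln(F/S)/T
ln(6104.6/5645.8) = ln(1.081264) = 0.078131
(r − q) = 0.078131 / (457/365) = 0.062402
q = r − ln(F/S)/T = 0.0956 − 0.062402 = 0.033198
q = 3.32%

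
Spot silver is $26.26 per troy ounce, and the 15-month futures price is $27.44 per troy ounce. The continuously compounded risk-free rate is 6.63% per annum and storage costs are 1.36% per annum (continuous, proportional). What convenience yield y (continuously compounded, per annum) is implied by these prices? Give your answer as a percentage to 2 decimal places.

4.47%

F = S·e^((r+u−y)T) ⇒ (r+u−y) = ln(F/S)/T
ln(27.44/26.26) = 0.043955; /T ⇒ 0.035164
y = r + u − ln(F/S)/T = 0.0663 + 0.0136 − 0.035164 = 0.044736
y = 4.47%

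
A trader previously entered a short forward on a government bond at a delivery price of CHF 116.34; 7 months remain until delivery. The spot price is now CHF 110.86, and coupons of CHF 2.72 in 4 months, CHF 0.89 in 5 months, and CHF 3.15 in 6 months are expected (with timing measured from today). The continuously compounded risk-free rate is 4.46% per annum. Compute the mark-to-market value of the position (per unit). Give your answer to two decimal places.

CHF 9.13

PV(remaining coupons) I = 2.72·e^(−0.0446·4/12) + 0.89·e^(−0.0446·5/12) + 3.15·e^(−0.0446·6/12) = 6.6340
Current forward F = (S − I)·e^(rT) = (110.86 − 6.6340)·e^(0.0446·7/12) = 104.2260 × 1.026358 = 106.9732
Value (long) = (F − K)·e^(−rT) = (106.9732 − 116.34) × 0.974319 = -9.1263
Short position value = −(long value) = CHF 9.13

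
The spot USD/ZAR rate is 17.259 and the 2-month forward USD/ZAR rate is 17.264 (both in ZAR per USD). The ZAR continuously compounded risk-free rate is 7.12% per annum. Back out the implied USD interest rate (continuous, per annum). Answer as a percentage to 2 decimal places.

F = S·e^((r_ZAR − r_USD)T) ⇒ r_USD = r_ZAR − ln(F/S)/T
ln(17.264/17.259) = 0.000290; /(2/12) = 0.001740
r_USD = 0.0712 − 0.001740 = 0.069460
r_USD = 6.95%

6.95%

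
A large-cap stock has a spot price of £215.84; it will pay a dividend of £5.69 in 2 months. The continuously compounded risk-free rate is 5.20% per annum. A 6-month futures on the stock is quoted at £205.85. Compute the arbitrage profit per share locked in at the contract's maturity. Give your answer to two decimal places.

PV(dividends) I = 5.69·e^(−0.0520·2/12) = 5.6409
Fair futures F* = (S − I)·e^(rT) = (215.84 − 5.6409)·e^0.026000 = 210.1991 × 1.026341 = 215.7360
Market £205.85 < fair 215.7360: forward underpriced → reverse cash-and-carry (short the stock, invest proceeds at r, pay the dividends, go long the forward).
Profit at T = |F_mkt − F*| = |205.85 − 215.7360| = £9.89 per share

£9.89 per share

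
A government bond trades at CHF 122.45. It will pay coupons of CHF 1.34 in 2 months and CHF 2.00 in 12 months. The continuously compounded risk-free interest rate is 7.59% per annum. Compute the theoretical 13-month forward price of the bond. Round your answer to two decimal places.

PV(coupons) I = 1.34·e^(−0.0759·2/12) + 2.00·e^(−0.0759·12/12)
I = 1.3232 + 1.8538 = 3.1770
F = (S − I)·e^(rT) = (122.45 − 3.1770) · e^(0.0759·13/12)
= 119.2730 · e^0.082225 = 119.2730 × 1.085700 = CHF 129.49

CHF 129.49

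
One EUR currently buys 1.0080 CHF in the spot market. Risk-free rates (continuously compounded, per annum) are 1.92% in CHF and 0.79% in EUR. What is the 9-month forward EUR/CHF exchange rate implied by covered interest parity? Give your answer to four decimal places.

1.0166

F = S·e^((r_CHF − r_EUR)T) = 1.0080 · e^((0.0192 − 0.0079) × 9/12)
= 1.0080 · e^0.008475 = 1.0080 × 1.008511
F = 1.0166 CHF per EUR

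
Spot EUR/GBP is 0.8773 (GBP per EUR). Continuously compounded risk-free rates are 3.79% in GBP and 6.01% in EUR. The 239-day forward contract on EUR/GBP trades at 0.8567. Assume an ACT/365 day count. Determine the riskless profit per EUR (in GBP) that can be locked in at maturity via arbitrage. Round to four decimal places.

0.0079 per EUR (in GBP)

Fair forward: F* = S·e^(carry·T), with carry = (r_GBP − r_EUR) = 0.0379 − 0.0601 = -0.0222
F* = 0.8773 · e^(-0.0222 × 239/365) = 0.8773 · e^-0.014536 = 0.8773 × 0.985569 = 0.8646
Market 0.8567 < fair 0.8646: forward underpriced → reverse cash-and-carry (short spot, go long the forward).
At maturity, profit = |F_mkt − F*| = |0.8567 − 0.8646| = 0.0079 per EUR (in GBP)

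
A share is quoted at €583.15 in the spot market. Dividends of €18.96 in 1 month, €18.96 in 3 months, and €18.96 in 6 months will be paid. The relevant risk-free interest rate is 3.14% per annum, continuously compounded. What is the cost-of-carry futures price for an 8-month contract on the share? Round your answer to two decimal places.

€537.91

PV(dividends) I = 18.96·e^(−0.0314·1/12) + 18.96·e^(−0.0314·3/12) + 18.96·e^(−0.0314·6/12)
I = 18.9105 + 18.8117 + 18.6647 = 56.3869
F = (S − I)·e^(rT) = (583.15 − 56.3869) · e^(0.0314·8/12)
= 526.7631 · e^0.020933 = 526.7631 × 1.021154 = €537.91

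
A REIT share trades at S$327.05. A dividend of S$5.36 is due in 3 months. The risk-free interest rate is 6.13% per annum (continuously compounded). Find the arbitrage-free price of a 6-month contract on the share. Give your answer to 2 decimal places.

PV(dividends) I = 5.36·e^(−0.0613·3/12)
I = 5.2785
F = (S − I)·e^(rT) = (327.05 − 5.2785) · e^(0.0613·6/12)
= 321.7715 · e^0.030650 = 321.7715 × 1.031125 = S$331.79

S$331.79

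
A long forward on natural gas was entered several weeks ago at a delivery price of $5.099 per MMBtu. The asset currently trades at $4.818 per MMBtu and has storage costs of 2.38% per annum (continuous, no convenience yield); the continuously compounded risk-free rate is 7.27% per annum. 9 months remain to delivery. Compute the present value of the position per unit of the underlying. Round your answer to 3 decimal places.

$0.076 per MMBtu

Current fair forward for the remaining 9 months: F = S·e^((r + u)·T), (r + u) = 0.0727 + 0.0238 = 0.0965
F = 4.818 · e^(0.0965 × 9/12) = 4.818 × 1.075058 = 5.1796
Value of long forward = (F − K)·e^(−rT) = (5.1796 − 5.099) · e^(−0.0727·9/12)
= 0.0806 × 0.946935 = 0.076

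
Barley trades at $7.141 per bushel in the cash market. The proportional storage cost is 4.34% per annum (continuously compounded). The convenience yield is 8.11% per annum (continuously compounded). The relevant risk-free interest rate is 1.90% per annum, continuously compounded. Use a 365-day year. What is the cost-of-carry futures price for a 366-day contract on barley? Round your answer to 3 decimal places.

$7.008 per bushel

Net carry = r + u − y = 0.0190 + 0.0434 − 0.0811 = -0.0187
F = S·e^((r+u−y)T) = 7.141 · e^(-0.0187 × 366/365) = 7.141 · e^-0.018751
= 7.141 × 0.981424 = $7.008 per bushel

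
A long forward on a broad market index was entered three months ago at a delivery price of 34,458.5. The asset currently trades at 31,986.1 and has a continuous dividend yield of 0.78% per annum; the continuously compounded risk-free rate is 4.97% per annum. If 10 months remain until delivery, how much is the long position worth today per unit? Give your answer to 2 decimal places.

Current fair forward for the remaining 10 months: F = S·e^((r − q)·T), (r − q) = 0.0497 − 0.0078 = 0.0419
F = 31986.1 · e^(0.0419 × 10/12) = 31986.1 × 1.03553341 = 33122.6752
Value of long forward = (F − K)·e^(−rT) = (33122.6752 − 34458.5) · e^(−0.0497·10/12)
= -1335.8248 × 0.95942928 = -1281.63

-1281.63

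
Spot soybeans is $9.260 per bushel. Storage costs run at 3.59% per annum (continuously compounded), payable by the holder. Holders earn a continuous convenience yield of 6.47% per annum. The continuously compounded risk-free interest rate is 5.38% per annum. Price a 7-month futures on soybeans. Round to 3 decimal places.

Net carry = r + u − y = 0.0538 + 0.0359 − 0.0647 = 0.0250
F = S·e^((r+u−y)T) = 9.260 · e^(0.0250 × 7/12) = 9.260 · e^0.014583
= 9.260 × 1.014690 = $9.396 per bushel

$9.396 per bushel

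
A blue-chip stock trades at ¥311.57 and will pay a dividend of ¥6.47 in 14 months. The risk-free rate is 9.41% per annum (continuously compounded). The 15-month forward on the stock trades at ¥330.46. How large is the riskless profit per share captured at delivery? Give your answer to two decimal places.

¥13.48 per share

PV(dividends) I = 6.47·e^(−0.0941·14/12) = 5.7973
Fair forward F* = (S − I)·e^(rT) = (311.57 − 5.7973)·e^0.117625 = 305.7727 × 1.124822 = 343.9399
Market ¥330.46 < fair 343.9399: forward underpriced → reverse cash-and-carry (short the stock, invest proceeds at r, pay the dividends, go long the forward).
Profit at T = |F_mkt − F*| = |330.46 − 343.9399| = ¥13.48 per share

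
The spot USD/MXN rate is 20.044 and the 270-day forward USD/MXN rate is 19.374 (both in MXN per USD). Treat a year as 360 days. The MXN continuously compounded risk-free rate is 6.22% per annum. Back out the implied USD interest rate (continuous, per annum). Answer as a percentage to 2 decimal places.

F = S·e^((r_MXN − r_USD)T) ⇒ r_USD = r_MXN − ln(F/S)/T
ln(19.374/20.044) = -0.033998; /(270/360) = -0.045331
r_USD = 0.0622 + 0.045331 = 0.107531
r_USD = 10.75%

10.75%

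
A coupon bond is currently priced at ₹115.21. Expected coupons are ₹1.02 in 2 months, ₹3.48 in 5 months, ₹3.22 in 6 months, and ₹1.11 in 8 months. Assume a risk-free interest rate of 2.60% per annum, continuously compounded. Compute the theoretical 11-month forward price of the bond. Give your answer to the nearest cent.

PV(coupons) I = 1.02·e^(−0.0260·2/12) + 3.48·e^(−0.0260·5/12) + 3.22·e^(−0.0260·6/12) + 1.11·e^(−0.0260·8/12)
I = 1.0156 + 3.4425 + 3.1784 + 1.0909 = 8.7274
F = (S − I)·e^(rT) = (115.21 − 8.7274) · e^(0.0260·11/12)
= 106.4826 · e^0.023833 = 106.4826 × 1.024119 = ₹109.05

₹109.05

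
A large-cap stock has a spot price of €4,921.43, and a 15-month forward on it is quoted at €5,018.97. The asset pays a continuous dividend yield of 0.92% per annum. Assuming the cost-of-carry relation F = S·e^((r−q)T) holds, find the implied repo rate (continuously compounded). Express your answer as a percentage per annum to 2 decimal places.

From F = S·e^((r−q)T): (r − q) = ln(F/S)/T
ln(5018.97/4921.43) = ln(1.019819) = 0.019625
(r − q) = 0.019625 / (15/12) = 0.015700
r = ln(F/S)/T + q = 0.015700 + 0.0092 = 0.024900
r = 2.49%

2.49%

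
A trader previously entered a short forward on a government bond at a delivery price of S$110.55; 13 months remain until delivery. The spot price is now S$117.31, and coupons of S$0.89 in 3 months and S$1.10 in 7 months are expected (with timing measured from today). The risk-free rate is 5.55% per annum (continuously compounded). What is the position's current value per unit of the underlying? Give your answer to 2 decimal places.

PV(remaining coupons) I = 0.89·e^(−0.0555·3/12) + 1.10·e^(−0.0555·7/12) = 1.9427
Current forward F = (S − I)·e^(rT) = (117.31 − 1.9427)·e^(0.0555·13/12) = 115.3673 × 1.061969 = 122.5165
Value (long) = (F − K)·e^(−rT) = (122.5165 − 110.55) × 0.941647 = 11.2682
Short position value = −(long value) = -S$11.27

-S$11.27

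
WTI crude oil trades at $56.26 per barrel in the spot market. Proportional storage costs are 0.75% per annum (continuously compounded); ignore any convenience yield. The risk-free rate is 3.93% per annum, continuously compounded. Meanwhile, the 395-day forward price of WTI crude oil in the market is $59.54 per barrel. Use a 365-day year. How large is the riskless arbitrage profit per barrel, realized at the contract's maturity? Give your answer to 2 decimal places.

$0.36 per barrel

Fair forward: F* = S·e^(carry·T), with carry = (r + u) = 0.0393 + 0.0075 = 0.0468
F* = 56.26 · e^(0.0468 × 395/365) = 56.26 · e^0.050647 = 56.26 × 1.051951 = $59.1828
Market $59.54 > fair $59.1828: forward overpriced → cash-and-carry (buy spot, short the forward).
At maturity, profit = |F_mkt − F*| = |59.54 − 59.1828| = $0.36 per barrel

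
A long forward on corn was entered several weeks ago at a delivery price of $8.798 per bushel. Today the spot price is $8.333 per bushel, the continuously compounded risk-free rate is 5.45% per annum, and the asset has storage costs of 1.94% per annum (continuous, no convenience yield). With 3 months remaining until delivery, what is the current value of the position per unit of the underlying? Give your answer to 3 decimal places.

Current fair forward for the remaining 3 months: F = S·e^((r + u)·T), (r + u) = 0.0545 + 0.0194 = 0.0739
F = 8.333 · e^(0.0739 × 3/12) = 8.333 × 1.018647 = 8.4884
Value of long forward = (F − K)·e^(−rT) = (8.4884 − 8.798) · e^(−0.0545·3/12)
= -0.3096 × 0.986467 = -0.305

-$0.305 per bushel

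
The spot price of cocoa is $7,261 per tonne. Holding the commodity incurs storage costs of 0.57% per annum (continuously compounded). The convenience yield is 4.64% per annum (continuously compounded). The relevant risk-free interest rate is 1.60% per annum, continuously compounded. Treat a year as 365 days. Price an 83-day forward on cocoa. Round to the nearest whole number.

$7,220 per tonne

Net carry = r + u − y = 0.0160 + 0.0057 − 0.0464 = -0.0247
F = S·e^((r+u−y)T) = 7261 · e^(-0.0247 × 83/365) = 7261 · e^-0.005617
= 7261 × 0.994399 = $7,220 per tonne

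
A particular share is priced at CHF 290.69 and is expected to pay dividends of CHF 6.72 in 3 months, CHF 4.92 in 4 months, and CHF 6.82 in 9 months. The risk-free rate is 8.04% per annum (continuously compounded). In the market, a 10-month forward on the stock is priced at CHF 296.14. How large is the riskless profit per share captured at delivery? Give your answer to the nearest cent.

CHF 4.34 per share

PV(dividends) I = 6.72·e^(−0.0804·3/12) + 4.92·e^(−0.0804·4/12) + 6.82·e^(−0.0804·9/12) = 17.7971
Fair forward F* = (S − I)·e^(rT) = (290.69 − 17.7971)·e^0.067000 = 272.8929 × 1.069295 = 291.8030
Market CHF 296.14 > fair 291.8030: forward overpriced → cash-and-carry (borrow at r, buy the stock and collect the dividends, short the forward).
Profit at T = |F_mkt − F*| = |296.14 − 291.8030| = CHF 4.34 per share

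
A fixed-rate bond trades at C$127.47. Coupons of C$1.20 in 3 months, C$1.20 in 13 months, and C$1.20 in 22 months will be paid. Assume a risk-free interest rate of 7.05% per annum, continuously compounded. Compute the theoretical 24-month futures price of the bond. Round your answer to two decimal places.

C$142.92

PV(coupons) I = 1.20·e^(−0.0705·3/12) + 1.20·e^(−0.0705·13/12) + 1.20·e^(−0.0705·22/12)
I = 1.1790 + 1.1118 + 1.0545 = 3.3453
F = (S − I)·e^(rT) = (127.47 − 3.3453) · e^(0.0705·24/12)
= 124.1247 · e^0.141000 = 124.1247 × 1.151425 = C$142.92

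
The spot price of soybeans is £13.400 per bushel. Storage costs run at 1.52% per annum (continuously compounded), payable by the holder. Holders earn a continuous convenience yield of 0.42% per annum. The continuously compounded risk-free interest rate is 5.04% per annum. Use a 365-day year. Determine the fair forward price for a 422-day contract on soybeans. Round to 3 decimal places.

Net carry = r + u − y = 0.0504 + 0.0152 − 0.0042 = 0.0614
F = S·e^((r+u−y)T) = 13.400 · e^(0.0614 × 422/365) = 13.400 · e^0.070988
= 13.400 × 1.073568 = £14.386 per bushel

£14.386 per bushel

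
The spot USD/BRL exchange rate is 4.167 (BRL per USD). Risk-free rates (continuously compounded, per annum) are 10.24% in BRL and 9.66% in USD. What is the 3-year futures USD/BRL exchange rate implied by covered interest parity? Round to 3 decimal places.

4.240

F = S·e^((r_BRL − r_USD)T) = 4.167 · e^((0.1024 − 0.0966) × 3)
= 4.167 · e^0.017400 = 4.167 × 1.017552
F = 4.240 BRL per USD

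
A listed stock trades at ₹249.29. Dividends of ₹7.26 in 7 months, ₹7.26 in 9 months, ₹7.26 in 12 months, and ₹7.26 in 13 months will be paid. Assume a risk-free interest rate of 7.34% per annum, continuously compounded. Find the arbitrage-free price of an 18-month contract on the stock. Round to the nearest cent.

₹247.85

PV(dividends) I = 7.26·e^(−0.0734·7/12) + 7.26·e^(−0.0734·9/12) + 7.26·e^(−0.0734·12/12) + 7.26·e^(−0.0734·13/12)
I = 6.9557 + 6.8711 + 6.7462 + 6.7051 = 27.2781
F = (S − I)·e^(rT) = (249.29 − 27.2781) · e^(0.0734·18/12)
= 222.0119 · e^0.110100 = 222.0119 × 1.116390 = ₹247.85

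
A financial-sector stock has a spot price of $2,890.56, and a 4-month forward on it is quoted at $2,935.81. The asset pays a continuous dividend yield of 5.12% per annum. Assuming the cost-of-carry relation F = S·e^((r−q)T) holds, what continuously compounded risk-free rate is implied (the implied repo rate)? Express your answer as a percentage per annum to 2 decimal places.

9.78%

From F = S·e^((r−q)T): (r − q) = ln(F/S)/T
ln(2935.81/2890.56) = ln(1.015654) = 0.015533
(r − q) = 0.015533 / (4/12) = 0.046599
r = ln(F/S)/T + q = 0.046599 + 0.0512 = 0.097799
r = 9.78%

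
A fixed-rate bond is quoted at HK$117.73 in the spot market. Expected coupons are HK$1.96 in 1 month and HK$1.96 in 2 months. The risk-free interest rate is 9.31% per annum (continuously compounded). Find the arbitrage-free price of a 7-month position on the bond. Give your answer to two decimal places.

PV(coupons) I = 1.96·e^(−0.0931·1/12) + 1.96·e^(−0.0931·2/12)
I = 1.9449 + 1.9298 = 3.8747
F = (S − I)·e^(rT) = (117.73 − 3.8747) · e^(0.0931·7/12)
= 113.8553 · e^0.054308 = 113.8553 × 1.055810 = HK$120.21

HK$120.21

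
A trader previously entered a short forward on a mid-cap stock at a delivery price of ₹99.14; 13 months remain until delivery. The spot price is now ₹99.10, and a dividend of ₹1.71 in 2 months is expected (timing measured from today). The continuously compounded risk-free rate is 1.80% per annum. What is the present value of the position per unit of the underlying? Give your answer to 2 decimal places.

PV(remaining dividends) I = 1.71·e^(−0.0180·2/12) = 1.7049
Current forward F = (S − I)·e^(rT) = (99.10 − 1.7049)·e^(0.0180·13/12) = 97.3951 × 1.019691 = 99.3129
Value (long) = (F − K)·e^(−rT) = (99.3129 − 99.14) × 0.980689 = 0.1696
Short position value = −(long value) = -₹0.17

-₹0.17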